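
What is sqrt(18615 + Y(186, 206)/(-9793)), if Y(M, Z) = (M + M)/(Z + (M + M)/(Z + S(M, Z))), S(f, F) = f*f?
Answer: sqrt(1433845923805461734901438)/8776467014 ≈ 136.44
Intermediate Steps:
S(f, F) = f**2
Y(M, Z) = 2*M/(Z + 2*M/(Z + M**2)) (Y(M, Z) = (M + M)/(Z + (M + M)/(Z + M**2)) = (2*M)/(Z + (2*M)/(Z + M**2)) = (2*M)/(Z + 2*M/(Z + M**2)) = 2*M/(Z + 2*M/(Z + M**2)))
sqrt(18615 + Y(186, 206)/(-9793)) = sqrt(18615 + (2*186*(206 + 186**2)/(206**2 + 2*186 + 206*186**2))/(-9793)) = sqrt(18615 + (2*186*(206 + 34596)/(42436 + 372 + 206*34596))*(-1/9793)) = sqrt(18615 + (2*186*34802/(42436 + 372 + 7126776))*(-1/9793)) = sqrt(18615 + (2*186*34802/7169584)*(-1/9793)) = sqrt(18615 + (2*186*(1/7169584)*34802)*(-1/9793)) = sqrt(18615 + (1618293/896198)*(-1/9793)) = sqrt(18615 - 1618293/8776467014) = sqrt(163373931847317/8776467014) = sqrt(1433845923805461734901438)/8776467014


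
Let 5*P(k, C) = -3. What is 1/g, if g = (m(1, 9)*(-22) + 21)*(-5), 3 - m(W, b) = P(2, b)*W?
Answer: 1/291 ≈ 0.0034364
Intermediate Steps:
P(k, C) = -⅗ (P(k, C) = (⅕)*(-3) = -⅗)
m(W, b) = 3 + 3*W/5 (m(W, b) = 3 - (-3)*W/5 = 3 + 3*W/5)
g = 291 (g = ((3 + (⅗)*1)*(-22) + 21)*(-5) = ((3 + ⅗)*(-22) + 21)*(-5) = ((18/5)*(-22) + 21)*(-5) = (-396/5 + 21)*(-5) = -291/5*(-5) = 291)
1/g = 1/291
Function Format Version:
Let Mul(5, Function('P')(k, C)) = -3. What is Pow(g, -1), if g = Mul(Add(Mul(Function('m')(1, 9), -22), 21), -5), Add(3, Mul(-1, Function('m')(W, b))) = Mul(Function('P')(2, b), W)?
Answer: Rational(1, 291) ≈ 0.0034364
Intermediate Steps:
Function('P')(k, C) = Rational(-3, 5) (Function('P')(k, C) = Mul(Rational(1, 5), -3) = Rational(-3, 5))
Function('m')(W, b) = Add(3, Mul(Rational(3, 5), W)) (Function('m')(W, b) = Add(3, Mul(-1, Mul(Rational(-3, 5), W))) = Add(3, Mul(Rational(3, 5), W)))
g = 291 (g = Mul(Add(Mul(Add(3, Mul(Rational(3, 5), 1)), -22), 21), -5) = Mul(Add(Mul(Add(3, Rational(3, 5)), -22), 21), -5) = Mul(Add(Mul(Rational(18, 5), -22), 21), -5) = Mul(Add(Rational(-396, 5), 21), -5) = Mul(Rational(-291, 5), -5) = 291)
Pow(g, -1) = Pow(291, -1) = Rational(1, 291)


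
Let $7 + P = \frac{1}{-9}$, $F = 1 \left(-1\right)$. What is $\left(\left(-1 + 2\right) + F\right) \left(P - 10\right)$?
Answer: $0$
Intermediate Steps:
$F = -1$
$P = - \frac{64}{9}$ ($P = -7 + \frac{1}{-9} = -7 - \frac{1}{9} = - \frac{64}{9} \approx -7.1111$)
$\left(\left(-1 + 2\right) + F\right) \left(P - 10\right) = \left(\left(-1 + 2\right) - 1\right) \left(- \frac{64}{9} - 10\right) = \left(1 - 1\right) \left(- \frac{154}{9}\right) = 0 \left(- \frac{154}{9}\right) = 0$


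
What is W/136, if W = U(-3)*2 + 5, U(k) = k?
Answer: -1/136 ≈ -0.0073529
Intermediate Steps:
W = -1 (W = -3*2 + 5 = -6 + 5 = -1)
W/136 = -1/136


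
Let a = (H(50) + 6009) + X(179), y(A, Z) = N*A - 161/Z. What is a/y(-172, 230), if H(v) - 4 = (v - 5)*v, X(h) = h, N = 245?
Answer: -1340/6689 ≈ -0.20033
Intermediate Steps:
H(v) = 4 + v*(-5 + v) (H(v) = 4 + (v - 5)*v = 4 + (-5 + v)*v = 4 + v*(-5 + v))
y(A, Z) = -161/Z + 245*A (y(A, Z) = 245*A - 161/Z = -161/Z + 245*A)
a = 8442 (a = ((4 + 50² - 5*50) + 6009) + 179 = ((4 + 2500 - 250) + 6009) + 179 = (2254 + 6009) + 179 = 8263 + 179 = 8442)
a/y(-172, 230) = 8442/(-161/230 + 245*(-172)) = 8442/(-161*1/230 - 42140) = 8442/(-7/10 - 42140) = 8442/(-421407/10) = 8442*(-10/421407) = -1340/6689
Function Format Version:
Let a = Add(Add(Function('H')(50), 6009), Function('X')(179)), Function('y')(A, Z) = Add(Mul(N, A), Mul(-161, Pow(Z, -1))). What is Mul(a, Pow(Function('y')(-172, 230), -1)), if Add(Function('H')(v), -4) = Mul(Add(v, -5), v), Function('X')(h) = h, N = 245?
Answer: Rational(-1340, 6689) ≈ -0.20033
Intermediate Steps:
Function('H')(v) = Add(4, Mul(v, Add(-5, v))) (Function('H')(v) = Add(4, Mul(Add(v, -5), v)) = Add(4, Mul(Add(-5, v), v)) = Add(4, Mul(v, Add(-5, v))))
Function('y')(A, Z) = Add(Mul(-161, Pow(Z, -1)), Mul(245, A)) (Function('y')(A, Z) = Add(Mul(245, A), Mul(-161, Pow(Z, -1))) = Add(Mul(-161, Pow(Z, -1)), Mul(245, A)))
a = 8442 (a = Add(Add(Add(4, Pow(50, 2), Mul(-5, 50)), 6009), 179) = Add(Add(Add(4, 2500, -250), 6009), 179) = Add(Add(2254, 6009), 179) = Add(8263, 179) = 8442)
Mul(a, Pow(Function('y')(-172, 230), -1)) = Mul(8442, Pow(Add(Mul(-161, Pow(230, -1)), Mul(245, -172)), -1)) = Mul(8442, Pow(Add(Mul(-161, Rational(1, 230)), -42140), -1)) = Mul(8442, Pow(Add(Rational(-7, 10), -42140), -1)) = Mul(8442, Pow(Rational(-421407, 10), -1)) = Mul(8442, Rational(-10, 421407)) = Rational(-1340, 6689)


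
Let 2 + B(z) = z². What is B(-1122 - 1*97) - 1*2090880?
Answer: -604921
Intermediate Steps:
B(z) = -2 + z²
B(-1122 - 1*97) - 1*2090880 = (-2 + (-1122 - 1*97)²) - 1*2090880 = (-2 + (-1122 - 97)²) - 2090880 = (-2 + (-1219)²) - 2090880 = (-2 + 1485961) - 2090880 = 1485959 - 2090880 = -604921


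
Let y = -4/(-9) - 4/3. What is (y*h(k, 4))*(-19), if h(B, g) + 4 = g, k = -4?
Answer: 0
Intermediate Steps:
h(B, g) = -4 + g
y = -8/9 (y = -4*(-1/9) - 4*1/3 = 4/9 - 4/3 = -8/9 ≈ -0.88889)
(y*h(k, 4))*(-19) = -8*(-4 + 4)/9*(-19) = -8/9*0*(-19) = 0*(-19) = 0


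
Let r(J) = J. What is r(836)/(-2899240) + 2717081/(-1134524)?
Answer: -984802297563/411157170220 ≈ -2.3952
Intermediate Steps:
r(836)/(-2899240) + 2717081/(-1134524) = 836/(-2899240) + 2717081/(-1134524) = 836*(-1/2899240) + 2717081*(-1/1134524) = -209/724810 - 2717081/1134524 = -984802297563/411157170220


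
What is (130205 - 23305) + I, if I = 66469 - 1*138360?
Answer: 35009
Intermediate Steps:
I = -71891 (I = 66469 - 138360 = -71891)
(130205 - 23305) + I = (130205 - 23305) - 71891 = 106900 - 71891 = 35009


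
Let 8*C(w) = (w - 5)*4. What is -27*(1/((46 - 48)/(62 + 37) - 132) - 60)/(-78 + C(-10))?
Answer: -2352897/124165 ≈ -18.950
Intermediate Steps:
C(w) = -5/2 + w/2 (C(w) = ((w - 5)*4)/8 = ((-5 + w)*4)/8 = (-20 + 4*w)/8 = -5/2 + w/2)
-27*(1/((46 - 48)/(62 + 37) - 132) - 60)/(-78 + C(-10)) = -27*(1/((46 - 48)/(62 + 37) - 132) - 60)/(-78 + (-5/2 + (1/2)*(-10))) = -27*(1/(-2/99 - 132) - 60)/(-78 + (-5/2 - 5)) = -27*(1/(-2*1/99 - 132) - 60)/(-78 - 15/2) = -27*(1/(-2/99 - 132) - 60)/(-171/2) = -27*(1/(-13070/99) - 60)*(-2)/171 = -27*(-99/13070 - 60)*(-2)/171 = -(-21176073)*(-2)/(13070*171) = -27*261433/372495 = -2352897/124165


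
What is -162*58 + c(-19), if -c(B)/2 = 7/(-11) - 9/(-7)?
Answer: -723592/77 ≈ -9397.3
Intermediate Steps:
c(B) = -100/77 (c(B) = -2*(7/(-11) - 9/(-7)) = -2*(7*(-1/11) - 9*(-⅐)) = -2*(-7/11 + 9/7) = -2*50/77 = -100/77)
-162*58 + c(-19) = -162*58 - 100/77 = -9396 - 100/77 = -723592/77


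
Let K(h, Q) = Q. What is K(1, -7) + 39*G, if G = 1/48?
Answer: -99/16 ≈ -6.1875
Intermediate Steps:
G = 1/48 ≈ 0.020833
K(1, -7) + 39*G = -7 + 39*(1/48) = -7 + 13/16 = -99/16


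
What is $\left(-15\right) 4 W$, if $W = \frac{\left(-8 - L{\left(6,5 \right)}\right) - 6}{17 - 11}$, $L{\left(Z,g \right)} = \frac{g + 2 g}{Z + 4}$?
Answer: $155$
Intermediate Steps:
$L{\left(Z,g \right)} = \frac{3 g}{4 + Z}$
$W = - \frac{31}{12}$ ($W = \frac{\left(-8 - 3 \cdot 5 \frac{1}{4 + 6}\right) - 6}{17 - 11} = \frac{\left(-8 - 3 \cdot 5 \cdot \frac{1}{10}\right) - 6}{6} = \left(\left(-8 - 3 \cdot 5 \cdot \frac{1}{10}\right) - 6\right) \frac{1}{6} = \left(\left(-8 - \frac{3}{2}\right) - 6\right) \frac{1}{6} = \left(- \frac{19}{2} - 6\right) \frac{1}{6} = \left(- \frac{31}{2}\right) \frac{1}{6} = - \frac{31}{12} \approx -2.5833$)
$\left(-15\right) 4 W = \left(-15\right) 4 \left(- \frac{31}{12}\right) = \left(-60\right) \left(- \frac{31}{12}\right) = 155$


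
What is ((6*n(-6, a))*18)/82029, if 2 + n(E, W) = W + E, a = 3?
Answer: -180/27343 ≈ -0.0065830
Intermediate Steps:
n(E, W) = -2 + E + W (n(E, W) = -2 + (W + E) = -2 + (E + W) = -2 + E + W)
((6*n(-6, a))*18)/82029 = ((6*(-2 - 6 + 3))*18)/82029 = ((6*(-5))*18)*(1/82029) = -30*18*(1/82029) = -540*1/82029 = -180/27343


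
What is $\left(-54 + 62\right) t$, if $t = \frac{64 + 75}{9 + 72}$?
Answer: $\frac{1112}{81} \approx 13.728$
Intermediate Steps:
$t = \frac{139}{81} \approx 1.716$
$\left(-54 + 62\right) t = \left(-54 + 62\right) \frac{139}{81} = 8 \cdot \frac{139}{81} = \frac{1112}{81}$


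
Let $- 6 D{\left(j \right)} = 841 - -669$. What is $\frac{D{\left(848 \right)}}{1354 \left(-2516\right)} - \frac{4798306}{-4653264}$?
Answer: $\frac{510855855707}{495378342228} \approx 1.0312$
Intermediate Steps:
$D{\left(j \right)} = - \frac{755}{3}$ ($D{\left(j \right)} = - \frac{841 - -669}{6} = - \frac{841 + 669}{6} = \left(- \frac{1}{6}\right) 1510 = - \frac{755}{3}$)
$\frac{D{\left(848 \right)}}{1354 \left(-2516\right)} - \frac{4798306}{-4653264} = - \frac{755}{3 \cdot 1354 \left(-2516\right)} - \frac{4798306}{-4653264} = - \frac{755}{3 \left(-3406664\right)} - - \frac{2399153}{2326632} = \left(- \frac{755}{3}\right) \left(- \frac{1}{3406664}\right) + \frac{2399153}{2326632} = \frac{755}{10219992} + \frac{2399153}{2326632} = \frac{510855855707}{495378342228}$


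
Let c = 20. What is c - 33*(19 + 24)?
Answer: -1399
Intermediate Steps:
c - 33*(19 + 24) = 20 - 33*(19 + 24) = 20 - 33*43 = 20 - 1419 = -1399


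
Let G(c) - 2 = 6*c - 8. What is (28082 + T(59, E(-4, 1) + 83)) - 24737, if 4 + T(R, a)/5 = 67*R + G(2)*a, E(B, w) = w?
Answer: 25610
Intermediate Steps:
G(c) = -6 + 6*c (G(c) = 2 + (6*c - 8) = 2 + (-8 + 6*c) = -6 + 6*c)
T(R, a) = -20 + 30*a + 335*R (T(R, a) = -20 + 5*(67*R + (-6 + 6*2)*a) = -20 + 5*(67*R + (-6 + 12)*a) = -20 + 5*(67*R + 6*a) = -20 + 5*(6*a + 67*R) = -20 + (30*a + 335*R) = -20 + 30*a + 335*R)
(28082 + T(59, E(-4, 1) + 83)) - 24737 = (28082 + (-20 + 30*(1 + 83) + 335*59)) - 24737 = (28082 + (-20 + 30*84 + 19765)) - 24737 = (28082 + (-20 + 2520 + 19765)) - 24737 = (28082 + 22265) - 24737 = 50347 - 24737 = 25610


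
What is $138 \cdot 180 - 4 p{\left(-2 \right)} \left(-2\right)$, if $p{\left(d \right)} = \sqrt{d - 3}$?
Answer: $198720 i \sqrt{5} \approx 4.4435 \cdot 10^{5} i$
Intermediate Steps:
$p{\left(d \right)} = \sqrt{-3 + d}$
$138 \cdot 180 - 4 p{\left(-2 \right)} \left(-2\right) = 138 \cdot 180 - 4 \sqrt{-3 - 2} \left(-2\right) = 24840 - 4 \sqrt{-5} \left(-2\right) = 24840 - 4 i \sqrt{5} \left(-2\right) = 24840 \cdot 8 i \sqrt{5} = 198720 i \sqrt{5}$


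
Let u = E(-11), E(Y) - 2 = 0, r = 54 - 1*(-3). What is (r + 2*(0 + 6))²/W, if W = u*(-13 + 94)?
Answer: 529/18 ≈ 29.389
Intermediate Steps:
r = 57 (r = 54 + 3 = 57)
E(Y) = 2 (E(Y) = 2 + 0 = 2)
u = 2
W = 162 (W = 2*(-13 + 94) = 2*81 = 162)
(r + 2*(0 + 6))²/W = (57 + 2*(0 + 6))²/162 = (57 + 2*6)²*(1/162) = (57 + 12)²*(1/162) = 69²*(1/162) = 4761*(1/162) = 529/18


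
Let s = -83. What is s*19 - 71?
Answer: -1648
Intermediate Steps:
s*19 - 71 = -83*19 - 71 = -1577 - 71 = -1648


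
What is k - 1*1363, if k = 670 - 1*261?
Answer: -954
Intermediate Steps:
k = 409 (k = 670 - 261 = 409)
k - 1*1363 = 409 - 1*1363 = 409 - 1363 = -954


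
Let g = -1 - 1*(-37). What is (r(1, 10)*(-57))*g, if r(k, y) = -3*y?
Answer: 61560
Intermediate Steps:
g = 36 (g = -1 + 37 = 36)
(r(1, 10)*(-57))*g = (-3*10*(-57))*36 = -30*(-57)*36 = 1710*36 = 61560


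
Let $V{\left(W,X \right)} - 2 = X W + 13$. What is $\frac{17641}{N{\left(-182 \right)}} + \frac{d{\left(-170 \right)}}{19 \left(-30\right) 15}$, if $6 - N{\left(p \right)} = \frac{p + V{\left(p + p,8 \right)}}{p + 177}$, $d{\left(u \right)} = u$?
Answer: $- \frac{75363442}{2606895} \approx -28.909$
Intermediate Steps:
$V{\left(W,X \right)} = 15 + W X$ ($V{\left(W,X \right)} = 2 + \left(X W + 13\right) = 2 + \left(W X + 13\right) = 2 + \left(13 + W X\right) = 15 + W X$)
$N{\left(p \right)} = 6 - \frac{15 + 17 p}{177 + p}$ ($N{\left(p \right)} = 6 - \frac{p + \left(15 + \left(p + p\right) 8\right)}{p + 177} = 6 - \frac{p + \left(15 + 2 p 8\right)}{177 + p} = 6 - \frac{p + \left(15 + 16 p\right)}{177 + p} = 6 - \frac{15 + 17 p}{177 + p}$)
$\frac{17641}{N{\left(-182 \right)}} + \frac{d{\left(-170 \right)}}{19 \left(-30\right) 15} = \frac{17641}{\frac{1}{177 - 182} \left(1047 - -2002\right)} - \frac{170}{19 \left(-30\right) 15} = \frac{17641}{\frac{1}{-5} \left(1047 + 2002\right)} - \frac{170}{\left(-570\right) 15} = \frac{17641}{\left(- \frac{1}{5}\right) 3049} - \frac{170}{-8550} = \frac{17641}{- \frac{3049}{5}} - - \frac{17}{855} = 17641 \left(- \frac{5}{3049}\right) + \frac{17}{855} = - \frac{88205}{3049} + \frac{17}{855} = - \frac{75363442}{2606895}$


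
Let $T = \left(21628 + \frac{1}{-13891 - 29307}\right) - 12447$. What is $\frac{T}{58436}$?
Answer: $\frac{396600837}{2524318328} \approx 0.15711$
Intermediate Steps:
$T = \frac{396600837}{43198}$ ($T = \left(21628 + \frac{1}{-43198}\right) - 12447 = \left(21628 - \frac{1}{43198}\right) - 12447 = \frac{934286343}{43198} - 12447 = \frac{396600837}{43198} \approx 9181.0$)
$\frac{T}{58436} = \frac{396600837}{43198 \cdot 58436} = \frac{396600837}{43198} \cdot \frac{1}{58436} = \frac{396600837}{2524318328}$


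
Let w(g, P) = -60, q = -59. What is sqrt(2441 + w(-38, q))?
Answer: sqrt(2381) ≈ 48.795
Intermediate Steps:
sqrt(2441 + w(-38, q)) = sqrt(2441 - 60) = sqrt(2381)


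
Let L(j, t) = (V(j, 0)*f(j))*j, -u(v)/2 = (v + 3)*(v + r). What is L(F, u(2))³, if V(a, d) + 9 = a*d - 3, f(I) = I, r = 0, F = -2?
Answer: -110592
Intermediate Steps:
V(a, d) = -12 + a*d (V(a, d) = -9 + (a*d - 3) = -9 + (-3 + a*d) = -12 + a*d)
u(v) = -2*v*(3 + v) (u(v) = -2*(v + 3)*(v + 0) = -2*(3 + v)*v = -2*v*(3 + v))
L(j, t) = -12*j² (L(j, t) = ((-12 + j*0)*j)*j = ((-12 + 0)*j)*j = (-12*j)*j = -12*j²)
L(F, u(2))³ = (-12*(-2)²)³ = (-12*4)³ = (-48)³ = -110592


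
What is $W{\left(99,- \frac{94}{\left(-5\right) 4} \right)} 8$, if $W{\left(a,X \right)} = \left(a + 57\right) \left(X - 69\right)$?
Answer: $- \frac{401232}{5} \approx -80246.0$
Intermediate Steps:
$W{\left(a,X \right)} = \left(-69 + X\right) \left(57 + a\right)$ ($W{\left(a,X \right)} = \left(57 + a\right) \left(-69 + X\right) = \left(-69 + X\right) \left(57 + a\right)$)
$W{\left(99,- \frac{94}{\left(-5\right) 4} \right)} 8 = \left(-3933 - 6831 + 57 \left(- \frac{94}{\left(-5\right) 4}\right) + - \frac{94}{\left(-5\right) 4} \cdot 99\right) 8 = \left(-3933 - 6831 + 57 \left(- \frac{94}{-20}\right) + - \frac{94}{-20} \cdot 99\right) 8 = \left(-3933 - 6831 + 57 \left(\left(-94\right) \left(- \frac{1}{20}\right)\right) + \left(-94\right) \left(- \frac{1}{20}\right) 99\right) 8 = \left(-3933 - 6831 + 57 \cdot \frac{47}{10} + \frac{47}{10} \cdot 99\right) 8 = \left(-3933 - 6831 + \frac{2679}{10} + \frac{4653}{10}\right) 8 = \left(- \frac{50154}{5}\right) 8 = - \frac{401232}{5}$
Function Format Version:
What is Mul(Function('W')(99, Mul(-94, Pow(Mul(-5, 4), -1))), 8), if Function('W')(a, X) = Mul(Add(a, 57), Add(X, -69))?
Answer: Rational(-401232, 5) ≈ -80246.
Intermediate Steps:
Function('W')(a, X) = Mul(Add(-69, X), Add(57, a)) (Function('W')(a, X) = Mul(Add(57, a), Add(-69, X)) = Mul(Add(-69, X), Add(57, a)))
Mul(Function('W')(99, Mul(-94, Pow(Mul(-5, 4), -1))), 8) = Mul(Add(-3933, Mul(-69, 99), Mul(57, Mul(-94, Pow(Mul(-5, 4), -1))), Mul(Mul(-94, Pow(Mul(-5, 4), -1)), 99)), 8) = Mul(Add(-3933, -6831, Mul(57, Mul(-94, Pow(-20, -1))), Mul(Mul(-94, Pow(-20, -1)), 99)), 8) = Mul(Add(-3933, -6831, Mul(57, Mul(-94, Rational(-1, 20))), Mul(Mul(-94, Rational(-1, 20)), 99)), 8) = Mul(Add(-3933, -6831, Mul(57, Rational(47, 10)), Mul(Rational(47, 10), 99)), 8) = Mul(Add(-3933, -6831, Rational(2679, 10), Rational(4653, 10)), 8) = Mul(Rational(-50154, 5), 8) = Rational(-401232, 5)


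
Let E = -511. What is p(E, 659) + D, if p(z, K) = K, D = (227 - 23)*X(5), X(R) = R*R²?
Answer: 26159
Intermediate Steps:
X(R) = R³
D = 25500 (D = (227 - 23)*5³ = 204*125 = 25500)
p(E, 659) + D = 659 + 25500 = 26159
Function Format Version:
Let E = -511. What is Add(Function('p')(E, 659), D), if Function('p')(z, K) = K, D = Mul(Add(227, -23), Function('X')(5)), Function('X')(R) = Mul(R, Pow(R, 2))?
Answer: 26159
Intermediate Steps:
Function('X')(R) = Pow(R, 3)
D = 25500 (D = Mul(Add(227, -23), Pow(5, 3)) = Mul(204, 125) = 25500)
Add(Function('p')(E, 659), D) = Add(659, 25500) = 26159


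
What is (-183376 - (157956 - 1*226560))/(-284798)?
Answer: 57386/142399 ≈ 0.40299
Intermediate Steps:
(-183376 - (157956 - 1*226560))/(-284798) = (-183376 - (157956 - 226560))*(-1/284798) = (-183376 - 1*(-68604))*(-1/284798) = (-183376 + 68604)*(-1/284798) = -114772*(-1/284798) = 57386/142399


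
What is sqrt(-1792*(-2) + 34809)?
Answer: sqrt(38393) ≈ 195.94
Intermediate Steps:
sqrt(-1792*(-2) + 34809) = sqrt(3584 + 34809) = sqrt(38393)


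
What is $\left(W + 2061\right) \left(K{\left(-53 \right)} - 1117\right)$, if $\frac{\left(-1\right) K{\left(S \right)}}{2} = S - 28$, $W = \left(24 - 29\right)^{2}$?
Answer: $-1992130$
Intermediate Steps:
$W = 25$ ($W = \left(-5\right)^{2} = 25$)
$K{\left(S \right)} = 56 - 2 S$ ($K{\left(S \right)} = - 2 \left(S - 28\right) = - 2 \left(-28 + S\right) = 56 - 2 S$)
$\left(W + 2061\right) \left(K{\left(-53 \right)} - 1117\right) = \left(25 + 2061\right) \left(\left(56 - -106\right) - 1117\right) = 2086 \left(\left(56 + 106\right) - 1117\right) = 2086 \left(162 - 1117\right) = 2086 \left(-955\right) = -1992130$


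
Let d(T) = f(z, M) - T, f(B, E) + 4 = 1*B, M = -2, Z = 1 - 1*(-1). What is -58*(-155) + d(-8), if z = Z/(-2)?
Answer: 8993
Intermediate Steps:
Z = 2 (Z = 1 + 1 = 2)
z = -1 (z = 2/(-2) = 2*(-½) = -1)
f(B, E) = -4 + B (f(B, E) = -4 + 1*B = -4 + B)
d(T) = -5 - T (d(T) = (-4 - 1) - T = -5 - T)
-58*(-155) + d(-8) = -58*(-155) + (-5 - 1*(-8)) = 8990 + (-5 + 8) = 8990 + 3 = 8993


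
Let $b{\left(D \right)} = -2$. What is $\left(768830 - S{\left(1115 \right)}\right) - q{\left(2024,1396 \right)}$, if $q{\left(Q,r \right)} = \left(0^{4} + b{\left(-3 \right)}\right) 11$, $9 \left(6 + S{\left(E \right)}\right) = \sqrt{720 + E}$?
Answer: $768858 - \frac{\sqrt{1835}}{9} \approx 7.6885 \cdot 10^{5}$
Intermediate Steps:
$S{\left(E \right)} = -6 + \frac{\sqrt{720 + E}}{9}$
$q{\left(Q,r \right)} = -22$ ($q{\left(Q,r \right)} = \left(0^{4} - 2\right) 11 = \left(0 - 2\right) 11 = \left(-2\right) 11 = -22$)
$\left(768830 - S{\left(1115 \right)}\right) - q{\left(2024,1396 \right)} = \left(768830 - \left(-6 + \frac{\sqrt{720 + 1115}}{9}\right)\right) - -22 = \left(768830 - \left(-6 + \frac{\sqrt{1835}}{9}\right)\right) + 22 = \left(768830 + \left(6 - \frac{\sqrt{1835}}{9}\right)\right) + 22 = \left(768836 - \frac{\sqrt{1835}}{9}\right) + 22 = 768858 - \frac{\sqrt{1835}}{9}$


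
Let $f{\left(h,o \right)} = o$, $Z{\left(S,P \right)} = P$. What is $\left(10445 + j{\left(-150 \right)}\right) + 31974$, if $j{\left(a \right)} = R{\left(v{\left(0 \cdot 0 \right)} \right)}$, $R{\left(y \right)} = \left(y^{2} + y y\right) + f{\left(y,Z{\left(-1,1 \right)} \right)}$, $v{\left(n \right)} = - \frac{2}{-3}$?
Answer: $\frac{381788}{9} \approx 42421.0$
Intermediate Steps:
$v{\left(n \right)} = \frac{2}{3}$ ($v{\left(n \right)} = \left(-2\right) \left(- \frac{1}{3}\right) = \frac{2}{3}$)
$R{\left(y \right)} = 1 + 2 y^{2}$ ($R{\left(y \right)} = \left(y^{2} + y y\right) + 1 = \left(y^{2} + y^{2}\right) + 1 = 2 y^{2} + 1 = 1 + 2 y^{2}$)
$j{\left(a \right)} = \frac{17}{9}$ ($j{\left(a \right)} = 1 + 2 \left(\frac{2}{3}\right)^{2} = 1 + 2 \cdot \frac{4}{9} = 1 + \frac{8}{9} = \frac{17}{9}$)
$\left(10445 + j{\left(-150 \right)}\right) + 31974 = \left(10445 + \frac{17}{9}\right) + 31974 = \frac{94022}{9} + 31974 = \frac{381788}{9}$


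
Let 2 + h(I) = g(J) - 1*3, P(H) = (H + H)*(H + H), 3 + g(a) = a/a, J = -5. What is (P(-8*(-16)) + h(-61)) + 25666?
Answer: 91195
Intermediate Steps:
g(a) = -2 (g(a) = -3 + a/a = -3 + 1 = -2)
P(H) = 4*H² (P(H) = (2*H)*(2*H) = 4*H²)
h(I) = -7 (h(I) = -2 + (-2 - 1*3) = -2 + (-2 - 3) = -2 - 5 = -7)
(P(-8*(-16)) + h(-61)) + 25666 = (4*(-8*(-16))² - 7) + 25666 = (4*128² - 7) + 25666 = (4*16384 - 7) + 25666 = (65536 - 7) + 25666 = 65529 + 25666 = 91195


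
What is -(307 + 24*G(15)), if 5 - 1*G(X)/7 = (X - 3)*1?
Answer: 869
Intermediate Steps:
G(X) = 56 - 7*X (G(X) = 35 - 7*(X - 3) = 35 - 7*(-3 + X) = 35 + (21 - 7*X) = 56 - 7*X)
-(307 + 24*G(15)) = -(307 + 24*(56 - 7*15)) = -(307 + 24*(56 - 105)) = -(307 + 24*(-49)) = -(307 - 1176) = -1*(-869) = 869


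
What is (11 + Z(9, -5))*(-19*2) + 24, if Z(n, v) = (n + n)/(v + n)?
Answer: -565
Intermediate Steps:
Z(n, v) = 2*n/(n + v) (Z(n, v) = (2*n)/(n + v) = 2*n/(n + v))
(11 + Z(9, -5))*(-19*2) + 24 = (11 + 2*9/(9 - 5))*(-19*2) + 24 = (11 + 2*9/4)*(-38) + 24 = (11 + 2*9*(¼))*(-38) + 24 = (11 + 9/2)*(-38) + 24 = (31/2)*(-38) + 24 = -589 + 24 = -565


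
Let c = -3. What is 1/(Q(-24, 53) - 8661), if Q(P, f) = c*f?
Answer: -1/8820 ≈ -0.00011338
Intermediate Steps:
Q(P, f) = -3*f
1/(Q(-24, 53) - 8661) = 1/(-3*53 - 8661) = 1/(-159 - 8661) = 1/(-8820) = -1/8820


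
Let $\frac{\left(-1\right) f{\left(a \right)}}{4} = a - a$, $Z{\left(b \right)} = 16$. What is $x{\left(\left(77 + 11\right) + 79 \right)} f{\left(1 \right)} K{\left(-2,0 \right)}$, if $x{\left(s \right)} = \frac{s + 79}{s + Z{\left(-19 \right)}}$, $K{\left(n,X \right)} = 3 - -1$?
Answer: $0$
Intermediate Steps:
$K{\left(n,X \right)} = 4$ ($K{\left(n,X \right)} = 3 + 1 = 4$)
$f{\left(a \right)} = 0$ ($f{\left(a \right)} = - 4 \left(a - a\right) = \left(-4\right) 0 = 0$)
$x{\left(s \right)} = \frac{79 + s}{16 + s}$ ($x{\left(s \right)} = \frac{s + 79}{s + 16} = \frac{79 + s}{16 + s}$)
$x{\left(\left(77 + 11\right) + 79 \right)} f{\left(1 \right)} K{\left(-2,0 \right)} = \frac{79 + \left(\left(77 + 11\right) + 79\right)}{16 + \left(\left(77 + 11\right) + 79\right)} 0 \cdot 4 = \frac{79 + \left(88 + 79\right)}{16 + \left(88 + 79\right)} 0 = \frac{79 + 167}{16 + 167} \cdot 0 = \frac{1}{183} \cdot 246 \cdot 0 = \frac{82}{61} \cdot 0 = 0$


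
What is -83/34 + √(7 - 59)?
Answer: -83/34 + 2*I*√13 ≈ -2.4412 + 7.2111*I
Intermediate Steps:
-83/34 + √(7 - 59) = -83*1/34 + √(-52) = -83/34 + 2*I*√13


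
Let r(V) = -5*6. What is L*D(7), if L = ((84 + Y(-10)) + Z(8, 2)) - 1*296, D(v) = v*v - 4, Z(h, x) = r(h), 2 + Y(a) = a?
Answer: -11430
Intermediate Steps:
r(V) = -30
Y(a) = -2 + a
Z(h, x) = -30
D(v) = -4 + v**2 (D(v) = v**2 - 4 = -4 + v**2)
L = -254 (L = ((84 + (-2 - 10)) - 30) - 1*296 = ((84 - 12) - 30) - 296 = (72 - 30) - 296 = 42 - 296 = -254)
L*D(7) = -254*(-4 + 7**2) = -254*(-4 + 49) = -254*45 = -11430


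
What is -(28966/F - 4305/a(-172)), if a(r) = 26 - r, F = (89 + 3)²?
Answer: 2558521/139656 ≈ 18.320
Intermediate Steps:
F = 8464 (F = 92² = 8464)
-(28966/F - 4305/a(-172)) = -(28966/8464 - 4305/(26 - 1*(-172))) = -(28966*(1/8464) - 4305/(26 + 172)) = -(14483/4232 - 4305/198) = -(14483/4232 - 4305*1/198) = -(14483/4232 - 1435/66) = -1*(-2558521/139656) = 2558521/139656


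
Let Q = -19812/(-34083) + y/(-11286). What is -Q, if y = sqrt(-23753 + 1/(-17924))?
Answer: -6604/11361 + I*sqrt(1907780251813)/101145132 ≈ -0.58129 + 0.013656*I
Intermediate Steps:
y = I*sqrt(1907780251813)/8962 (y = sqrt(-23753 - 1/17924) = sqrt(-425748773/17924) = I*sqrt(1907780251813)/8962 ≈ 154.12*I)
Q = 6604/11361 - I*sqrt(1907780251813)/101145132 (Q = -19812/(-34083) + (I*sqrt(1907780251813)/8962)/(-11286) = -19812*(-1/34083) + (I*sqrt(1907780251813)/8962)*(-1/11286) = 6604/11361 - I*sqrt(1907780251813)/101145132 ≈ 0.58129 - 0.013656*I)
-Q = -(6604/11361 - I*sqrt(1907780251813)/101145132) = -6604/11361 + I*sqrt(1907780251813)/101145132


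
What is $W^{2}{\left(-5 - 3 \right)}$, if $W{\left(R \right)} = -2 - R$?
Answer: $36$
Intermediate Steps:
$W^{2}{\left(-5 - 3 \right)} = \left(-2 - \left(-5 - 3\right)\right)^{2} = \left(-2 - -8\right)^{2} = \left(-2 + 8\right)^{2} = 6^{2} = 36$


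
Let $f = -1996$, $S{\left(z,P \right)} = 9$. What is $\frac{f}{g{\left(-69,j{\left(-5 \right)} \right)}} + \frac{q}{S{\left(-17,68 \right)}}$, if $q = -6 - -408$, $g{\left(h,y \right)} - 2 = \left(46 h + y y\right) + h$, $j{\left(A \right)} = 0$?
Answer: $\frac{440282}{9723} \approx 45.283$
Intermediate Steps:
$g{\left(h,y \right)} = 2 + y^{2} + 47 h$ ($g{\left(h,y \right)} = 2 + \left(\left(46 h + y y\right) + h\right) = 2 + \left(\left(46 h + y^{2}\right) + h\right) = 2 + \left(\left(y^{2} + 46 h\right) + h\right) = 2 + \left(y^{2} + 47 h\right) = 2 + y^{2} + 47 h$)
$q = 402$ ($q = -6 + 408 = 402$)
$\frac{f}{g{\left(-69,j{\left(-5 \right)} \right)}} + \frac{q}{S{\left(-17,68 \right)}} = - \frac{1996}{2 + 0^{2} + 47 \left(-69\right)} + \frac{402}{9} = - \frac{1996}{2 + 0 - 3243} + 402 \cdot \frac{1}{9} = - \frac{1996}{-3241} + \frac{134}{3} = \left(-1996\right) \left(- \frac{1}{3241}\right) + \frac{134}{3} = \frac{1996}{3241} + \frac{134}{3} = \frac{440282}{9723}$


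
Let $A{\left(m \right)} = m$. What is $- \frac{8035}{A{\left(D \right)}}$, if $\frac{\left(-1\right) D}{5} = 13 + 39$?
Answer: $\frac{1607}{52} \approx 30.904$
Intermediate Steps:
$D = -260$ ($D = - 5 \left(13 + 39\right) = \left(-5\right) 52 = -260$)
$- \frac{8035}{A{\left(D \right)}} = - \frac{8035}{-260} = \left(-8035\right) \left(- \frac{1}{260}\right) = \frac{1607}{52}$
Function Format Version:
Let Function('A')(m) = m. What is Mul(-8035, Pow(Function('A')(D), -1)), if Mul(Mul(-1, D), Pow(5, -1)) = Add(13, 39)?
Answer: Rational(1607, 52) ≈ 30.904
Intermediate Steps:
D = -260 (D = Mul(-5, Add(13, 39)) = Mul(-5, 52) = -260)
Mul(-8035, Pow(Function('A')(D), -1)) = Mul(-8035, Pow(-260, -1)) = Mul(-8035, Rational(-1, 260)) = Rational(1607, 52)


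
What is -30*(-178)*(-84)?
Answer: -448560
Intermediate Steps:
-30*(-178)*(-84) = 5340*(-84) = -448560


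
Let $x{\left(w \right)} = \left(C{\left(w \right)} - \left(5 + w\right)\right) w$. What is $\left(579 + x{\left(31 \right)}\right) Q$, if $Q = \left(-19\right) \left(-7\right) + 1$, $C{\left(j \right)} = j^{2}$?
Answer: $3920036$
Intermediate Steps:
$x{\left(w \right)} = w \left(-5 + w^{2} - w\right)$ ($x{\left(w \right)} = \left(w^{2} - \left(5 + w\right)\right) w = \left(-5 + w^{2} - w\right) w = w \left(-5 + w^{2} - w\right)$)
$Q = 134$ ($Q = 133 + 1 = 134$)
$\left(579 + x{\left(31 \right)}\right) Q = \left(579 + 31 \left(-5 + 31^{2} - 31\right)\right) 134 = \left(579 + 31 \left(-5 + 961 - 31\right)\right) 134 = \left(579 + 31 \cdot 925\right) 134 = \left(579 + 28675\right) 134 = 29254 \cdot 134 = 3920036$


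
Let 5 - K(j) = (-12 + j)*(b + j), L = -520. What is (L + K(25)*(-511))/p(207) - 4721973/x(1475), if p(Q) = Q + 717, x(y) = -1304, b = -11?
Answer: 1120091965/301224 ≈ 3718.5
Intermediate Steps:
p(Q) = 717 + Q
K(j) = 5 - (-12 + j)*(-11 + j)
(L + K(25)*(-511))/p(207) - 4721973/x(1475) = (-520 + (-127 - 1*25**2 + 23*25)*(-511))/(717 + 207) - 4721973/(-1304) = (-520 + (-127 - 1*625 + 575)*(-511))/924 - 4721973*(-1/1304) = (-520 + (-127 - 625 + 575)*(-511))*(1/924) + 4721973/1304 = (-520 - 177*(-511))*(1/924) + 4721973/1304 = (-520 + 90447)*(1/924) + 4721973/1304 = 89927*(1/924) + 4721973/1304 = 89927/924 + 4721973/1304 = 1120091965/301224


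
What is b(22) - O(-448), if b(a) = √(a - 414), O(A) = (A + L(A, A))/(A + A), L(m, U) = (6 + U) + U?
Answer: -669/448 + 14*I*√2 ≈ -1.4933 + 19.799*I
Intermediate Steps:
L(m, U) = 6 + 2*U
O(A) = (6 + 3*A)/(2*A) (O(A) = (A + (6 + 2*A))/(A + A) = (6 + 3*A)/((2*A)) = (6 + 3*A)*(1/(2*A)) = (6 + 3*A)/(2*A))
b(a) = √(-414 + a)
b(22) - O(-448) = √(-414 + 22) - (3/2 + 3/(-448)) = √(-392) - (3/2 + 3*(-1/448)) = 14*I*√2 - (3/2 - 3/448) = 14*I*√2 - 1*669/448 = 14*I*√2 - 669/448 = -669/448 + 14*I*√2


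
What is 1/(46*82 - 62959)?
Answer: -1/59187 ≈ -1.6896e-5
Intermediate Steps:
1/(46*82 - 62959) = 1/(3772 - 62959) = 1/(-59187) = -1/59187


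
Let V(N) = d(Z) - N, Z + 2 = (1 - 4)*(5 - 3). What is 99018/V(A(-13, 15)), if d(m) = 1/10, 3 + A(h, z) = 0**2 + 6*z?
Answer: -990180/869 ≈ -1139.4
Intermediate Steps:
A(h, z) = -3 + 6*z (A(h, z) = -3 + (0**2 + 6*z) = -3 + (0 + 6*z) = -3 + 6*z)
Z = -8 (Z = -2 + (1 - 4)*(5 - 3) = -2 - 3*2 = -2 - 6 = -8)
d(m) = 1/10
V(N) = 1/10 - N
99018/V(A(-13, 15)) = 99018/(1/10 - (-3 + 6*15)) = 99018/(1/10 - (-3 + 90)) = 99018/(1/10 - 1*87) = 99018/(1/10 - 87) = 99018/(-869/10) = 99018*(-10/869) = -990180/869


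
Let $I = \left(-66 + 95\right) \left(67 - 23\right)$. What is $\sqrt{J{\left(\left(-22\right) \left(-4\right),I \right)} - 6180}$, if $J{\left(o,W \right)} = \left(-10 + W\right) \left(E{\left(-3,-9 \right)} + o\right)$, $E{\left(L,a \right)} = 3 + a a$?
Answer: $18 \sqrt{653} \approx 459.97$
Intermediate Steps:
$E{\left(L,a \right)} = 3 + a^{2}$
$I = 1276$ ($I = 29 \cdot 44 = 1276$)
$J{\left(o,W \right)} = \left(-10 + W\right) \left(84 + o\right)$ ($J{\left(o,W \right)} = \left(-10 + W\right) \left(\left(3 + \left(-9\right)^{2}\right) + o\right) = \left(-10 + W\right) \left(\left(3 + 81\right) + o\right) = \left(-10 + W\right) \left(84 + o\right)$)
$\sqrt{J{\left(\left(-22\right) \left(-4\right),I \right)} - 6180} = \sqrt{\left(-840 - 10 \left(\left(-22\right) \left(-4\right)\right) + 84 \cdot 1276 + 1276 \left(\left(-22\right) \left(-4\right)\right)\right) - 6180} = \sqrt{\left(-840 - 880 + 107184 + 1276 \cdot 88\right) - 6180} = \sqrt{\left(-840 - 880 + 107184 + 112288\right) - 6180} = \sqrt{217752 - 6180} = \sqrt{211572} = 18 \sqrt{653}$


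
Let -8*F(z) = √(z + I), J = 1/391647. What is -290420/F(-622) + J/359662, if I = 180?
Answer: 1/140860543314 - 89360*I*√442/17 ≈ 7.0992e-12 - 1.1051e+5*I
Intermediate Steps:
J = 1/391647 ≈ 2.5533e-6
F(z) = -√(180 + z)/8 (F(z) = -√(z + 180)/8 = -√(180 + z)/8)
-290420/F(-622) + J/359662 = -290420*(-8/√(180 - 622)) + (1/391647)/359662 = -290420*4*I*√442/221 + (1/391647)*(1/359662) = -290420*4*I*√442/221 + 1/140860543314 = -89360*I*√442/17 + 1/140860543314 = 1/140860543314 - 89360*I*√442/17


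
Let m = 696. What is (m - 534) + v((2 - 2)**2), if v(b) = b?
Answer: 162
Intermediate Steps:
(m - 534) + v((2 - 2)**2) = (696 - 534) + (2 - 2)**2 = 162 + 0**2 = 162 + 0 = 162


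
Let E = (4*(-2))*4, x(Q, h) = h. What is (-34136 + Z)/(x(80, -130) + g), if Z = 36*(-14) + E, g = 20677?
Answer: -34672/20547 ≈ -1.6874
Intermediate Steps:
E = -32 (E = -8*4 = -32)
Z = -536 (Z = 36*(-14) - 32 = -504 - 32 = -536)
(-34136 + Z)/(x(80, -130) + g) = (-34136 - 536)/(-130 + 20677) = -34672/20547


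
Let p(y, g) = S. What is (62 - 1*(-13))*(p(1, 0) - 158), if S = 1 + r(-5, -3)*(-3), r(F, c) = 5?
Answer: -12900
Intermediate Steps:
S = -14 (S = 1 + 5*(-3) = 1 - 15 = -14)
p(y, g) = -14
(62 - 1*(-13))*(p(1, 0) - 158) = (62 - 1*(-13))*(-14 - 158) = (62 + 13)*(-172) = 75*(-172) = -12900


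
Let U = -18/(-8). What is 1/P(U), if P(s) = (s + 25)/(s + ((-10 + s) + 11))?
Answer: 22/109 ≈ 0.20183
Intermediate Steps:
U = 9/4 (U = -18*(-⅛) = 9/4 ≈ 2.2500)
P(s) = (25 + s)/(1 + 2*s) (P(s) = (25 + s)/(s + (1 + s)) = (25 + s)/(1 + 2*s))
1/P(U) = 1/((25 + 9/4)/(1 + 2*(9/4))) = 1/((109/4)/(1 + 9/2)) = 1/((109/4)/(11/2)) = 1/((2/11)*(109/4)) = 1/(109/22) = 22/109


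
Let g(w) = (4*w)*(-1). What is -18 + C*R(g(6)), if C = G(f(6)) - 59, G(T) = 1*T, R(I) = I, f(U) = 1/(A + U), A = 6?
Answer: 1396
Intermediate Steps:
f(U) = 1/(6 + U)
g(w) = -4*w
G(T) = T
C = -707/12 (C = 1/(6 + 6) - 59 = 1/12 - 59 = -707/12 ≈ -58.917)
-18 + C*R(g(6)) = -18 - (-707)*6/3 = -18 - 707/12*(-24) = -18 + 1414 = 1396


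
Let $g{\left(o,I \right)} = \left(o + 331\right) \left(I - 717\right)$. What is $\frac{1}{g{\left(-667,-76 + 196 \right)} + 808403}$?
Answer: $\frac{1}{1008995} \approx 9.9109 \cdot 10^{-7}$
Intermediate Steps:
$g{\left(o,I \right)} = \left(-717 + I\right) \left(331 + o\right)$ ($g{\left(o,I \right)} = \left(331 + o\right) \left(-717 + I\right) = \left(-717 + I\right) \left(331 + o\right)$)
$\frac{1}{g{\left(-667,-76 + 196 \right)} + 808403} = \frac{1}{\left(-237327 - -478239 + 331 \left(-76 + 196\right) + \left(-76 + 196\right) \left(-667\right)\right) + 808403} = \frac{1}{\left(-237327 + 478239 + 331 \cdot 120 + 120 \left(-667\right)\right) + 808403} = \frac{1}{\left(-237327 + 478239 + 39720 - 80040\right) + 808403} = \frac{1}{200592 + 808403} = \frac{1}{1008995}$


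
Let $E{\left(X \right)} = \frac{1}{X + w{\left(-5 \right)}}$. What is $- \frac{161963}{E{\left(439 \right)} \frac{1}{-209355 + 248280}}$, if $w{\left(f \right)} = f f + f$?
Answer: $-2893724086725$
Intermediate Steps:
$w{\left(f \right)} = f + f^{2}$ ($w{\left(f \right)} = f^{2} + f = f + f^{2}$)
$E{\left(X \right)} = \frac{1}{20 + X}$ ($E{\left(X \right)} = \frac{1}{X - 5 \left(1 - 5\right)} = \frac{1}{X - -20} = \frac{1}{X + 20} = \frac{1}{20 + X}$)
$- \frac{161963}{E{\left(439 \right)} \frac{1}{-209355 + 248280}} = - \frac{161963}{\frac{1}{20 + 439} \frac{1}{-209355 + 248280}} = - \frac{161963}{\frac{1}{459} \cdot \frac{1}{38925}} = - 161963 \frac{1}{\frac{1}{17866575}} = \left(-161963\right) 17866575 = -2893724086725$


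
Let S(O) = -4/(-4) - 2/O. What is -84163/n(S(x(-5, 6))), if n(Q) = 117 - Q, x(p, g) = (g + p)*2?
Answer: -84163/117 ≈ -719.34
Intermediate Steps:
x(p, g) = 2*g + 2*p
S(O) = 1 - 2/O (S(O) = -4*(-¼) - 2/O = 1 - 2/O)
-84163/n(S(x(-5, 6))) = -84163/(117 - (-2 + (2*6 + 2*(-5)))/(2*6 + 2*(-5))) = -84163/(117 - (-2 + (12 - 10))/(12 - 10)) = -84163/(117 - (-2 + 2)/2) = -84163/(117 - 0/2) = -84163/(117 - 1*0) = -84163/(117 + 0) = -84163/117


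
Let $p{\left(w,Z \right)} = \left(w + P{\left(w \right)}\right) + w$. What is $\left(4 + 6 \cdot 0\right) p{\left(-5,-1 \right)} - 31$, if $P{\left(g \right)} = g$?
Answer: $-91$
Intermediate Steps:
$p{\left(w,Z \right)} = 3 w$ ($p{\left(w,Z \right)} = \left(w + w\right) + w = 2 w + w = 3 w$)
$\left(4 + 6 \cdot 0\right) p{\left(-5,-1 \right)} - 31 = \left(4 + 6 \cdot 0\right) 3 \left(-5\right) - 31 = \left(4 + 0\right) \left(-15\right) - 31 = 4 \left(-15\right) - 31 = -60 - 31 = -91$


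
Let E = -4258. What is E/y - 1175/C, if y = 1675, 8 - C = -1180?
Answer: -7026629/1989900 ≈ -3.5311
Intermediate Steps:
C = 1188 (C = 8 - 1*(-1180) = 8 + 1180 = 1188)
E/y - 1175/C = -4258/1675 - 1175/1188 = -7026629/1989900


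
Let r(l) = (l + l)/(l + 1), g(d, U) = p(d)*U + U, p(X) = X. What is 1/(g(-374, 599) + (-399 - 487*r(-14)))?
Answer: -13/2923374 ≈ -4.4469e-6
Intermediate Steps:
g(d, U) = U + U*d (g(d, U) = d*U + U = U*d + U = U + U*d)
r(l) = 2*l/(1 + l) (r(l) = (2*l)/(1 + l) = 2*l/(1 + l))
1/(g(-374, 599) + (-399 - 487*r(-14))) = 1/(599*(1 - 374) + (-399 - 974*(-14)/(1 - 14))) = 1/(599*(-373) + (-399 - 974*(-14)/(-13))) = 1/(-223427 + (-399 - 974*(-14)*(-1)/13)) = 1/(-223427 + (-399 - 487*28/13)) = 1/(-223427 + (-399 - 13636/13)) = 1/(-223427 - 18823/13) = 1/(-2923374/13) = -13/2923374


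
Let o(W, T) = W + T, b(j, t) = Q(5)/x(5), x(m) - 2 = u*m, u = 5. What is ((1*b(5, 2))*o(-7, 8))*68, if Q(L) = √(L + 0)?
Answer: 68*√5/27 ≈ 5.6316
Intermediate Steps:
x(m) = 2 + 5*m
Q(L) = √L
b(j, t) = √5/27 (b(j, t) = √5/(2 + 5*5) = √5/(2 + 25) = √5/27)
o(W, T) = T + W
((1*b(5, 2))*o(-7, 8))*68 = ((1*(√5/27))*(8 - 7))*68 = ((√5/27)*1)*68 = (√5/27)*68 = 68*√5/27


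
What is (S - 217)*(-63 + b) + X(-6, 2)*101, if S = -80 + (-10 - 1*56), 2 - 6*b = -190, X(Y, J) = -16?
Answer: 9637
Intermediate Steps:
b = 32 (b = 1/3 - 1/6*(-190) = 1/3 + 95/3 = 32)
S = -146 (S = -80 + (-10 - 56) = -80 - 66 = -146)
(S - 217)*(-63 + b) + X(-6, 2)*101 = (-146 - 217)*(-63 + 32) - 16*101 = -363*(-31) - 1616 = 11253 - 1616 = 9637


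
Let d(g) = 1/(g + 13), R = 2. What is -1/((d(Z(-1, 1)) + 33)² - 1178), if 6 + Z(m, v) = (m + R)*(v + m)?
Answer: 49/3898 ≈ 0.012571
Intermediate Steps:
Z(m, v) = -6 + (2 + m)*(m + v) (Z(m, v) = -6 + (m + 2)*(v + m) = -6 + (2 + m)*(m + v))
d(g) = 1/(13 + g)
-1/((d(Z(-1, 1)) + 33)² - 1178) = -1/((1/(13 + (-6 + (-1)² + 2*(-1) + 2*1 - 1*1)) + 33)² - 1178) = -1/((1/(13 + (-6 + 1 - 2 + 2 - 1)) + 33)² - 1178) = -1/((1/(13 - 6) + 33)² - 1178) = -1/((1/7 + 33)² - 1178) = -1/((⅐ + 33)² - 1178) = -1/((232/7)² - 1178) = -1/(53824/49 - 1178) = -1/(-3898/49) = -1*(-49/3898) = 49/3898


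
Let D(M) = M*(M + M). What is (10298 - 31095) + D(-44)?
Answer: -16925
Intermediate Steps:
D(M) = 2*M² (D(M) = M*(2*M) = 2*M²)
(10298 - 31095) + D(-44) = (10298 - 31095) + 2*(-44)² = -20797 + 2*1936 = -20797 + 3872 = -16925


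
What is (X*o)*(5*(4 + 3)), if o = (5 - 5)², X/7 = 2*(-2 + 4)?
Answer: 0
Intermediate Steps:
X = 28 (X = 7*(2*(-2 + 4)) = 7*(2*2) = 7*4 = 28)
o = 0 (o = 0² = 0)
(X*o)*(5*(4 + 3)) = (28*0)*(5*(4 + 3)) = 0*(5*7) = 0*35 = 0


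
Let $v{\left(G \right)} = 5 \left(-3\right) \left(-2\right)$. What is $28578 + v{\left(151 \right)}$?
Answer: $28608$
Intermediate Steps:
$v{\left(G \right)} = 30$ ($v{\left(G \right)} = \left(-15\right) \left(-2\right) = 30$)
$28578 + v{\left(151 \right)} = 28578 + 30 = 28608$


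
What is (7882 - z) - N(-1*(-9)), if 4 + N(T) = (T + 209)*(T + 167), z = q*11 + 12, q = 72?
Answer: -31286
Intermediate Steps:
z = 804 (z = 72*11 + 12 = 792 + 12 = 804)
N(T) = -4 + (167 + T)*(209 + T) (N(T) = -4 + (T + 209)*(T + 167) = -4 + (209 + T)*(167 + T) = -4 + (167 + T)*(209 + T))
(7882 - z) - N(-1*(-9)) = (7882 - 1*804) - (34899 + (-1*(-9))**2 + 376*(-1*(-9))) = (7882 - 804) - (34899 + 9**2 + 376*9) = 7078 - (34899 + 81 + 3384) = 7078 - 1*38364 = 7078 - 38364 = -31286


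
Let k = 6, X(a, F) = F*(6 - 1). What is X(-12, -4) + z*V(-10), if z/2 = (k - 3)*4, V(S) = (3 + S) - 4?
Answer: -284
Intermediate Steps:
X(a, F) = 5*F (X(a, F) = F*5 = 5*F)
V(S) = -1 + S
z = 24 (z = 2*((6 - 3)*4) = 2*(3*4) = 2*12 = 24)
X(-12, -4) + z*V(-10) = 5*(-4) + 24*(-1 - 10) = -20 + 24*(-11) = -20 - 264 = -284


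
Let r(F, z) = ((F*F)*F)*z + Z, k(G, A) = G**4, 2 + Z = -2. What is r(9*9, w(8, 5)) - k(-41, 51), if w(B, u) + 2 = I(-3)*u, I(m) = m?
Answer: -11860262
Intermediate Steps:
Z = -4 (Z = -2 - 2 = -4)
w(B, u) = -2 - 3*u
r(F, z) = -4 + z*F**3 (r(F, z) = ((F*F)*F)*z - 4 = (F**2*F)*z - 4 = F**3*z - 4 = z*F**3 - 4 = -4 + z*F**3)
r(9*9, w(8, 5)) - k(-41, 51) = (-4 + (-2 - 3*5)*(9*9)**3) - 1*(-41)**4 = (-4 + (-2 - 15)*81**3) - 1*2825761 = (-4 - 17*531441) - 2825761 = (-4 - 9034497) - 2825761 = -9034501 - 2825761 = -11860262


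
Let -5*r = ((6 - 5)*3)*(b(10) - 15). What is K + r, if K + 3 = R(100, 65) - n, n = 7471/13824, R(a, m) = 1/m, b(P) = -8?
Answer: 9232657/898560 ≈ 10.275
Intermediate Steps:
n = 7471/13824 (n = 7471*(1/13824) = 7471/13824 ≈ 0.54044)
K = -3167471/898560 (K = -3 + (1/65 - 1*7471/13824) = -3 + (1/65 - 7471/13824) = -3 - 471791/898560 = -3167471/898560 ≈ -3.5251)
r = 69/5 (r = -(6 - 5)*3*(-8 - 15)/5 = -1*3*(-23)/5 = -3*(-23)/5 = -⅕*(-69) = 69/5 ≈ 13.800)
K + r = -3167471/898560 + 69/5 = 9232657/898560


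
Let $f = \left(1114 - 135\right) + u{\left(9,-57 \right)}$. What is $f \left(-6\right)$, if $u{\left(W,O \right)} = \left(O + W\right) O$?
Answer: $-22290$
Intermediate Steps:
$u{\left(W,O \right)} = O \left(O + W\right)$
$f = 3715$ ($f = \left(1114 - 135\right) - 57 \left(-57 + 9\right) = 979 - -2736 = 979 + 2736 = 3715$)
$f \left(-6\right) = 3715 \left(-6\right) = -22290$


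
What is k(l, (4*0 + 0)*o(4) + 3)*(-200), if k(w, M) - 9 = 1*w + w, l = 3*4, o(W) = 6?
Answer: -6600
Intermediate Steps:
l = 12
k(w, M) = 9 + 2*w (k(w, M) = 9 + (1*w + w) = 9 + (w + w) = 9 + 2*w)
k(l, (4*0 + 0)*o(4) + 3)*(-200) = (9 + 2*12)*(-200) = (9 + 24)*(-200) = 33*(-200) = -6600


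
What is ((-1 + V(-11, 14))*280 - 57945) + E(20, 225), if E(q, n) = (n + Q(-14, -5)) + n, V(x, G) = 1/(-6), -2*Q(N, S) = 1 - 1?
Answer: -173465/3 ≈ -57822.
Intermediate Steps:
Q(N, S) = 0 (Q(N, S) = -(1 - 1)/2 = -½*0 = 0)
V(x, G) = -⅙
E(q, n) = 2*n (E(q, n) = (n + 0) + n = n + n = 2*n)
((-1 + V(-11, 14))*280 - 57945) + E(20, 225) = ((-1 - ⅙)*280 - 57945) + 2*225 = (-7/6*280 - 57945) + 450 = (-980/3 - 57945) + 450 = -174815/3 + 450 = -173465/3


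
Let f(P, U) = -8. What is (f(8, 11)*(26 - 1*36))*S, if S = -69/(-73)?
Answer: 5520/73 ≈ 75.616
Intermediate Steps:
S = 69/73 (S = -69*(-1/73) = 69/73 ≈ 0.94521)
(f(8, 11)*(26 - 1*36))*S = -8*(26 - 1*36)*(69/73) = -8*(26 - 36)*(69/73) = -8*(-10)*(69/73) = 80*(69/73) = 5520/73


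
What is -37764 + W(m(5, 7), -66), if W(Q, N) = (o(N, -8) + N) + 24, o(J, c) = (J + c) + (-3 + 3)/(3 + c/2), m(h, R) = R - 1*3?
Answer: -37880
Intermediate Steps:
m(h, R) = -3 + R (m(h, R) = R - 3 = -3 + R)
o(J, c) = J + c (o(J, c) = (J + c) + 0/(3 + c*(1/2)) = (J + c) + 0/(3 + c/2) = (J + c) + 0 = J + c)
W(Q, N) = 16 + 2*N (W(Q, N) = ((N - 8) + N) + 24 = ((-8 + N) + N) + 24 = (-8 + 2*N) + 24 = 16 + 2*N)
-37764 + W(m(5, 7), -66) = -37764 + (16 + 2*(-66)) = -37764 + (16 - 132) = -37764 - 116 = -37880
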